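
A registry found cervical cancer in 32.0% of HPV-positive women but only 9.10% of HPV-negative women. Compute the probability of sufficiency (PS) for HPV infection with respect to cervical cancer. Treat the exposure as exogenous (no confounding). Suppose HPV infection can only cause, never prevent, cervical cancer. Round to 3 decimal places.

p₁ = 0.32, p₀ = 0.091.
Under exogeneity and monotonicity, PS = (p₁ − p₀) / (1 − p₀).
PS = (0.32 − 0.091) / (1 − 0.091) = 0.229 / 0.909 ≈ 0.2519

PS ≈ 0.252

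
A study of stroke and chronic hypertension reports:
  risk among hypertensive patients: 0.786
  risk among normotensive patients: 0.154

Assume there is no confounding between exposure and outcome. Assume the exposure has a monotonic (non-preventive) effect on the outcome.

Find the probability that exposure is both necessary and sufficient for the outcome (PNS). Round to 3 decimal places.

PNS ≈ 0.632

Let p₁ = 0.786, p₀ = 0.154.
Under exogeneity and monotonicity, PNS = p₁ − p₀.
PNS = 0.786 − 0.154 = 0.632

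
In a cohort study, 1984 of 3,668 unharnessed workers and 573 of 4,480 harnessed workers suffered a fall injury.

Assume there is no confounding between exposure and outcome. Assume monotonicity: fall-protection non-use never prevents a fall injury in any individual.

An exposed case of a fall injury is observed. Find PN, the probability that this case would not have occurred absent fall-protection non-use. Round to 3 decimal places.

p₁ = P(outcome | exposed) = 1984/3668 = 0.54089
p₀ = P(outcome | unexposed) = 573/4480 = 0.1279
Under exogeneity and monotonicity, PN = (p₁ − p₀) / p₁.
PN = (0.54089 − 0.1279) / 0.54089 = 0.41299 / 0.54089 ≈ 0.7635

PN ≈ 0.764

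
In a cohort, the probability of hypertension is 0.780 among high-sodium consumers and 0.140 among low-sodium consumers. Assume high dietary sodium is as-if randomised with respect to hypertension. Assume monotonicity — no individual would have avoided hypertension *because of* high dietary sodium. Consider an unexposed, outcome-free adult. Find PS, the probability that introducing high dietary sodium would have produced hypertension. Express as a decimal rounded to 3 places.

PS ≈ 0.744

Let p₁ = 0.78, p₀ = 0.14.
Under exogeneity and monotonicity, PS = (p₁ − p₀) / (1 − p₀).
PS = (0.78 − 0.14) / (1 − 0.14) = 0.64 / 0.86 ≈ 0.7442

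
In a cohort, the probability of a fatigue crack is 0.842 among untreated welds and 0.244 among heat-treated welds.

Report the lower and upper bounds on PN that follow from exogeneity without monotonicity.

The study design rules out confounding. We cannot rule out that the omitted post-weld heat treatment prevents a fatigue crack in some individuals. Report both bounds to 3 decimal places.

Let p₁ = 0.842, p₀ = 0.244.
Under exogeneity alone the bounds on PN are max{0,(p₁−p₀)/p₁} ≤ PN ≤ min{1,(1−p₀)/p₁}.
  lower = (p₁ − p₀)/p₁ = 0.598 / 0.842 ≈ 0.7102
  upper = min{1, (1 − p₀)/p₁} = 0.756 / 0.842 ≈ 0.8979

0.710 ≤ PN ≤ 0.898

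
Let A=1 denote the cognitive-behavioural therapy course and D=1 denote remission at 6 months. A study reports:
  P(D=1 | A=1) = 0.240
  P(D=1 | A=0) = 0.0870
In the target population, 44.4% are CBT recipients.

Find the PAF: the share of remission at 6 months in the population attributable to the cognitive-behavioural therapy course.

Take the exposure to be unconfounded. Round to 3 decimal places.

PAF ≈ 0.438

Let p₁ = 0.24, p₀ = 0.087.
Overall risk P(Y=1) = π·p₁ + (1−π)·p₀ = 0.444×0.24 + 0.556×0.087 = 0.15493.
Under exogeneity, PAF = [P(Y=1) − p₀] / P(Y=1).
PAF = (0.15493 − 0.087) / 0.15493 ≈ 0.4385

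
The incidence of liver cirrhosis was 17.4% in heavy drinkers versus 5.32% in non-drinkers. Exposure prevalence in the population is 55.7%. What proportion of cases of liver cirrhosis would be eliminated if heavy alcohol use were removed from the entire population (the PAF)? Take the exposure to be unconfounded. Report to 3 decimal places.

PAF ≈ 0.558

p₁ = 0.174, p₀ = 0.0532.
Overall risk P(Y=1) = π·p₁ + (1−π)·p₀ = 0.557×0.174 + 0.443×0.0532 = 0.12049.
Under exogeneity, PAF = [P(Y=1) − p₀] / P(Y=1).
PAF = (0.12049 − 0.0532) / 0.12049 ≈ 0.5585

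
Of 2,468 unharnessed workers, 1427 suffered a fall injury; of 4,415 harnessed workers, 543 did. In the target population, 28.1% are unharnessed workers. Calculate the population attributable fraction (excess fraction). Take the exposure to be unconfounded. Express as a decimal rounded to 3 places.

PAF ≈ 0.510

p₁ = P(outcome | exposed) = 1427/2468 = 0.5782
p₀ = P(outcome | unexposed) = 543/4415 = 0.12299
Overall risk P(Y=1) = π·p₁ + (1−π)·p₀ = 0.281×0.5782 + 0.719×0.12299 = 0.2509.
Under exogeneity, PAF = [P(Y=1) − p₀] / P(Y=1).
PAF = (0.2509 − 0.12299) / 0.2509 ≈ 0.5098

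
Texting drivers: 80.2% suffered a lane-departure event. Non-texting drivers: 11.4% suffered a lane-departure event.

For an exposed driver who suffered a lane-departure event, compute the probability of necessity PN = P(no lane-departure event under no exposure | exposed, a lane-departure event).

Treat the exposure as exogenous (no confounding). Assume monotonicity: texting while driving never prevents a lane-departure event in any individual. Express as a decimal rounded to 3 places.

p₁ = 0.802, p₀ = 0.114.
Under exogeneity and monotonicity, PN = (p₁ − p₀) / p₁.
PN = (0.802 − 0.114) / 0.802 = 0.688 / 0.802 ≈ 0.8579

PN ≈ 0.858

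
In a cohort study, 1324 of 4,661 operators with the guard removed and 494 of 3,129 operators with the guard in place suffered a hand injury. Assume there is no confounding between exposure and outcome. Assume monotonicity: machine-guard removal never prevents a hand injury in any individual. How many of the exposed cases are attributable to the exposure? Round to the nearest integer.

about 588 cases

p₁ = P(outcome | exposed) = 1324/4661 = 0.28406
p₀ = P(outcome | unexposed) = 494/3129 = 0.15788
PN = (p₁ − p₀)/p₁ = (0.28406 − 0.15788) / 0.28406 ≈ 0.44421.
Attributable cases ≈ PN × (exposed cases) = 0.44421 × 1324 ≈ 588.13.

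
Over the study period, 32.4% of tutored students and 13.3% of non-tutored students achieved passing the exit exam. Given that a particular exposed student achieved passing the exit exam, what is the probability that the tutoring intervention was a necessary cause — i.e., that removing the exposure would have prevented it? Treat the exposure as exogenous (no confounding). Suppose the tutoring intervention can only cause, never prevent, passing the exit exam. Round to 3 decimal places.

PN ≈ 0.590

p₁ = 0.324, p₀ = 0.133.
Under exogeneity and monotonicity, PN = (p₁ − p₀) / p₁.
PN = (0.324 − 0.133) / 0.324 = 0.191 / 0.324 ≈ 0.5895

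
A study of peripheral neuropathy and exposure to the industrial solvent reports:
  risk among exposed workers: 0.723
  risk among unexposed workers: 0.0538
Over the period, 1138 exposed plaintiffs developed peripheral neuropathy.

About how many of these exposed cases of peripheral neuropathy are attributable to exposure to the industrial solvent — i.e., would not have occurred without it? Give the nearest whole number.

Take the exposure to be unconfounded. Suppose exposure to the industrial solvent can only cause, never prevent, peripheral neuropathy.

Let p₁ = 0.723, p₀ = 0.0538.
PN = (p₁ − p₀)/p₁ = (0.723 − 0.0538) / 0.723 ≈ 0.92559.
Attributable cases ≈ PN × (exposed cases) = 0.92559 × 1138 ≈ 1053.32.

about 1053 cases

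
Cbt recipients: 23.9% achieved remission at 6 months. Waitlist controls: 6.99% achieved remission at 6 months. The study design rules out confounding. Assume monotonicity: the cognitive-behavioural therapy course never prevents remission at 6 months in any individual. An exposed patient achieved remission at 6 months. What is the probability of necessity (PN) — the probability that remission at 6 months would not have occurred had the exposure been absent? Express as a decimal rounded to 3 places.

p₁ = 0.239, p₀ = 0.0699.
Under exogeneity and monotonicity, PN = (p₁ − p₀) / p₁.
PN = (0.239 − 0.0699) / 0.239 = 0.1691 / 0.239 ≈ 0.7075

PN ≈ 0.708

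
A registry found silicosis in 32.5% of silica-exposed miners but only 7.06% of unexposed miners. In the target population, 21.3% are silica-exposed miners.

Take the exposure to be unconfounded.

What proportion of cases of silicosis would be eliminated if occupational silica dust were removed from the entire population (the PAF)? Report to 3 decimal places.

PAF ≈ 0.434

p₁ = 0.325, p₀ = 0.0706.
Overall risk P(Y=1) = π·p₁ + (1−π)·p₀ = 0.213×0.325 + 0.787×0.0706 = 0.12479.
Under exogeneity, PAF = [P(Y=1) − p₀] / P(Y=1).
PAF = (0.12479 − 0.0706) / 0.12479 ≈ 0.4342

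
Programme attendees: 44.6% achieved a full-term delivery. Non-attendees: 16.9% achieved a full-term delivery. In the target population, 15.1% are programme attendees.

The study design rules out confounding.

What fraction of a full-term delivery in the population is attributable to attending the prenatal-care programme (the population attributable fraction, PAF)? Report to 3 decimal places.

p₁ = 0.446, p₀ = 0.169.
Overall risk P(Y=1) = π·p₁ + (1−π)·p₀ = 0.151×0.446 + 0.849×0.169 = 0.21083.
Under exogeneity, PAF = [P(Y=1) − p₀] / P(Y=1).
PAF = (0.21083 − 0.169) / 0.21083 ≈ 0.1984

PAF ≈ 0.198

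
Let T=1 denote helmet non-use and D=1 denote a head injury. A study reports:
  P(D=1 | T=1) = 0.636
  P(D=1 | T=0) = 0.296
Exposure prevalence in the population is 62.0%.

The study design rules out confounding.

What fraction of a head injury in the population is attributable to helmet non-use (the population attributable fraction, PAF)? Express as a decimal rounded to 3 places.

Let p₁ = 0.636, p₀ = 0.296.
Overall risk P(Y=1) = π·p₁ + (1−π)·p₀ = 0.62×0.636 + 0.38×0.296 = 0.5068.
Under exogeneity, PAF = [P(Y=1) − p₀] / P(Y=1).
PAF = (0.5068 − 0.296) / 0.5068 ≈ 0.4159

PAF ≈ 0.416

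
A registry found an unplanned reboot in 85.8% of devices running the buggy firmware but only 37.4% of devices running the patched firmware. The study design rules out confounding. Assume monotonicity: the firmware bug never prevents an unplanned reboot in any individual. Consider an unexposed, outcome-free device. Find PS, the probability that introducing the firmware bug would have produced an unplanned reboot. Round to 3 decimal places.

PS ≈ 0.773

p₁ = 0.858, p₀ = 0.374.
Under exogeneity and monotonicity, PS = (p₁ − p₀) / (1 − p₀).
PS = (0.858 − 0.374) / (1 − 0.374) = 0.484 / 0.626 ≈ 0.7732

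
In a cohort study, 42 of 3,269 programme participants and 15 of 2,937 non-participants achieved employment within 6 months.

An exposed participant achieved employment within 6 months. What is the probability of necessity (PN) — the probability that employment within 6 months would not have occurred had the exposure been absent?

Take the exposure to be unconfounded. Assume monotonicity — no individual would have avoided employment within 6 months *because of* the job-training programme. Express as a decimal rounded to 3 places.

p₁ = P(outcome | exposed) = 42/3269 = 0.012848
p₀ = P(outcome | unexposed) = 15/2937 = 0.0051073
Under exogeneity and monotonicity, PN = (p₁ − p₀) / p₁.
PN = (0.012848 − 0.0051073) / 0.012848 = 0.0077407 / 0.012848 ≈ 0.6025

PN ≈ 0.602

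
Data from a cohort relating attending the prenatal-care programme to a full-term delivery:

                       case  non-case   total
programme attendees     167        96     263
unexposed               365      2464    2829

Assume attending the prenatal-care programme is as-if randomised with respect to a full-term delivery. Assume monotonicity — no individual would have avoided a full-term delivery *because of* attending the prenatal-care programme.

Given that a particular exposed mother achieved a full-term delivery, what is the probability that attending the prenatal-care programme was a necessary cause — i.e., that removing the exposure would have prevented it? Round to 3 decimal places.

p₁ = P(outcome | exposed) = 167/263 = 0.63498
p₀ = P(outcome | unexposed) = 365/2829 = 0.12902
Under exogeneity and monotonicity, PN = (p₁ − p₀)/p₁.
PN = (0.63498 − 0.12902) / 0.63498 ≈ 0.7968

PN ≈ 0.797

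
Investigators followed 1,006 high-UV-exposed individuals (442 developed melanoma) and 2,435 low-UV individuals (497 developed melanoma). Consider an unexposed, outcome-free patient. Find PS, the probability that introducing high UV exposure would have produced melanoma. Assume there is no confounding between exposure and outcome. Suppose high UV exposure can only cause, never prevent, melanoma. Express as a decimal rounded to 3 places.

p₁ = P(outcome | exposed) = 442/1006 = 0.43936
p₀ = P(outcome | unexposed) = 497/2435 = 0.20411
Under exogeneity and monotonicity, PS = (p₁ − p₀) / (1 − p₀).
PS = (0.43936 − 0.20411) / (1 − 0.20411) = 0.23526 / 0.79589 ≈ 0.2956

PS ≈ 0.296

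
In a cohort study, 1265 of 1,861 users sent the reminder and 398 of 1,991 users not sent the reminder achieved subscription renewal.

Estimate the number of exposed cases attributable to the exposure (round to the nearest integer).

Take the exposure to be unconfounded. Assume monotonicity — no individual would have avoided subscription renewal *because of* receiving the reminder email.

p₁ = P(outcome | exposed) = 1265/1861 = 0.67974
p₀ = P(outcome | unexposed) = 398/1991 = 0.1999
PN = (p₁ − p₀)/p₁ = (0.67974 − 0.1999) / 0.67974 ≈ 0.70592.
Attributable cases ≈ PN × (exposed cases) = 0.70592 × 1265 ≈ 892.99.

about 893 cases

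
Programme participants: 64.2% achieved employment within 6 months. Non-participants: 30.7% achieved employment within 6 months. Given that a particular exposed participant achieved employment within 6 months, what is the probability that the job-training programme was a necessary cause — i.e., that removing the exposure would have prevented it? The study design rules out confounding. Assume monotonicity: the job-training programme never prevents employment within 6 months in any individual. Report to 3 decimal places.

p₁ = 0.642, p₀ = 0.307.
Under exogeneity and monotonicity, PN = (p₁ − p₀) / p₁.
PN = (0.642 − 0.307) / 0.642 = 0.335 / 0.642 ≈ 0.5218

PN ≈ 0.522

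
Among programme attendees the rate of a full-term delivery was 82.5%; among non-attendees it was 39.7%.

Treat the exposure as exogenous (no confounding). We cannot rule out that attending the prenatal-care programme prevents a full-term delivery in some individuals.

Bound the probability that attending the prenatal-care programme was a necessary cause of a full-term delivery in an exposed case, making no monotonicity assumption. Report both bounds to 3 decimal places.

0.519 ≤ PN ≤ 0.731

p₁ = 0.825, p₀ = 0.397.
Under exogeneity alone the bounds on PN are max{0,(p₁−p₀)/p₁} ≤ PN ≤ min{1,(1−p₀)/p₁}.
  lower = (p₁ − p₀)/p₁ = 0.428 / 0.825 ≈ 0.5188
  upper = min{1, (1 − p₀)/p₁} = 0.603 / 0.825 ≈ 0.7309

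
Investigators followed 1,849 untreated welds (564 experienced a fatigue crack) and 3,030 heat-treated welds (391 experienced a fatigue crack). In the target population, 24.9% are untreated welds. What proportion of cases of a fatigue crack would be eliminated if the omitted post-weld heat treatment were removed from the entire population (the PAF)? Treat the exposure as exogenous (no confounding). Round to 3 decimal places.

PAF ≈ 0.253

p₁ = P(outcome | exposed) = 564/1849 = 0.30503
p₀ = P(outcome | unexposed) = 391/3030 = 0.12904
Overall risk P(Y=1) = π·p₁ + (1−π)·p₀ = 0.249×0.30503 + 0.751×0.12904 = 0.17286.
Under exogeneity, PAF = [P(Y=1) − p₀] / P(Y=1).
PAF = (0.17286 − 0.12904) / 0.17286 ≈ 0.2535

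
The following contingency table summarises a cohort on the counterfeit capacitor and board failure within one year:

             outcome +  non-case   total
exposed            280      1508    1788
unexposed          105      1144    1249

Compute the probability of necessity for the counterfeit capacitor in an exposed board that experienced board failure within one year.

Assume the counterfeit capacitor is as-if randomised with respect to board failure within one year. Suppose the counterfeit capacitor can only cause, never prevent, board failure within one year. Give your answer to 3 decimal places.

PN ≈ 0.463

p₁ = P(outcome | exposed) = 280/1788 = 0.1566
p₀ = P(outcome | unexposed) = 105/1249 = 0.084067
Under exogeneity and monotonicity, PN = (p₁ − p₀)/p₁.
PN = (0.1566 − 0.084067) / 0.1566 ≈ 0.4632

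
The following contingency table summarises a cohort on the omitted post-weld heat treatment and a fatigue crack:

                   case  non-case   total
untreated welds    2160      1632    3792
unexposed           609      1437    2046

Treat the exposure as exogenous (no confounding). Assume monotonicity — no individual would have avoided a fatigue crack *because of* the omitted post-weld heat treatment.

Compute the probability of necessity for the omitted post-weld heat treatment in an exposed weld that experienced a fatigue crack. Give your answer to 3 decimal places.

PN ≈ 0.477

p₁ = P(outcome | exposed) = 2160/3792 = 0.56962
p₀ = P(outcome | unexposed) = 609/2046 = 0.29765
Under exogeneity and monotonicity, PN = (p₁ − p₀) / p₁.
PN = (0.56962 − 0.29765) / 0.56962 = 0.27197 / 0.56962 ≈ 0.4775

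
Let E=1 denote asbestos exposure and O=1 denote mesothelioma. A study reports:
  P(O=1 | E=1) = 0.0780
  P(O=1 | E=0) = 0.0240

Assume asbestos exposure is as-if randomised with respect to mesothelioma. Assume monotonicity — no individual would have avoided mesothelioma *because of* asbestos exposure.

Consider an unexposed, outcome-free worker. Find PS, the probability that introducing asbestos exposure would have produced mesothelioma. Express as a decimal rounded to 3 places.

Let p₁ = 0.078, p₀ = 0.024.
Under exogeneity and monotonicity, PS = (p₁ − p₀) / (1 − p₀).
PS = (0.078 − 0.024) / (1 − 0.024) = 0.054 / 0.976 ≈ 0.0553

PS ≈ 0.055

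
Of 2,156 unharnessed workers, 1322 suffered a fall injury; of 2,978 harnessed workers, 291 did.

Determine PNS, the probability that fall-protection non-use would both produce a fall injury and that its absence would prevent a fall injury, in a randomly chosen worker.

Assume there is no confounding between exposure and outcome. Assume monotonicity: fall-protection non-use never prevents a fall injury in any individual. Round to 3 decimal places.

p₁ = P(outcome | exposed) = 1322/2156 = 0.61317
p₀ = P(outcome | unexposed) = 291/2978 = 0.097717
Under exogeneity and monotonicity, PNS = p₁ − p₀.
PNS = 0.61317 − 0.097717 = 0.51546

PNS ≈ 0.515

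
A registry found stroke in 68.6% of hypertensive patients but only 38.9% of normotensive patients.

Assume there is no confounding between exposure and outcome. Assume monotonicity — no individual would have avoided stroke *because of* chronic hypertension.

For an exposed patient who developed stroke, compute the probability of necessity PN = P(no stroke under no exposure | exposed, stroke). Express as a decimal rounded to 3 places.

p₁ = 0.686, p₀ = 0.389.
Under exogeneity and monotonicity, PN = (p₁ − p₀) / p₁.
PN = (0.686 − 0.389) / 0.686 = 0.297 / 0.686 ≈ 0.4329

PN ≈ 0.433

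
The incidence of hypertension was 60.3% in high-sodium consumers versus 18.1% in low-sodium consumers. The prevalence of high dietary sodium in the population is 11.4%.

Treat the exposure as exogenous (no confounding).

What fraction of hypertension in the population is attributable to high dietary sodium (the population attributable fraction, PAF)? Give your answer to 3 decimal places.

PAF ≈ 0.210

p₁ = 0.603, p₀ = 0.181.
Overall risk P(Y=1) = π·p₁ + (1−π)·p₀ = 0.114×0.603 + 0.886×0.181 = 0.22911.
Under exogeneity, PAF = [P(Y=1) − p₀] / P(Y=1).
PAF = (0.22911 − 0.181) / 0.22911 ≈ 0.2100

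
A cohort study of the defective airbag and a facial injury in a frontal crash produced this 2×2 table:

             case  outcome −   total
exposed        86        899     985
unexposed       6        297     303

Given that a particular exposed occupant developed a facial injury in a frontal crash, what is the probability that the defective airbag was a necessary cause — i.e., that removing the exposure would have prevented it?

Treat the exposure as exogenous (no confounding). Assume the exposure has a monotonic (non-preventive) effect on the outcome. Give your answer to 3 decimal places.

PN ≈ 0.773

p₁ = P(outcome | exposed) = 86/985 = 0.08731
p₀ = P(outcome | unexposed) = 6/303 = 0.019802
Under exogeneity and monotonicity, PN = (p₁ − p₀) / p₁.
PN = (0.08731 − 0.019802) / 0.08731 = 0.067508 / 0.08731 ≈ 0.7732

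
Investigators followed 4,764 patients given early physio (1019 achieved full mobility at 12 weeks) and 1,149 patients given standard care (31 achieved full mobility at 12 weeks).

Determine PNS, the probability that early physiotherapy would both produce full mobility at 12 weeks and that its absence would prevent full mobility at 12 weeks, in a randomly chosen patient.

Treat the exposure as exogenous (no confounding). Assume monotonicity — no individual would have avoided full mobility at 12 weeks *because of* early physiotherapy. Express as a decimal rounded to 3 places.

PNS ≈ 0.187

p₁ = P(outcome | exposed) = 1019/4764 = 0.2139
p₀ = P(outcome | unexposed) = 31/1149 = 0.02698
Under exogeneity and monotonicity, PNS = p₁ − p₀.
PNS = 0.2139 − 0.02698 = 0.18692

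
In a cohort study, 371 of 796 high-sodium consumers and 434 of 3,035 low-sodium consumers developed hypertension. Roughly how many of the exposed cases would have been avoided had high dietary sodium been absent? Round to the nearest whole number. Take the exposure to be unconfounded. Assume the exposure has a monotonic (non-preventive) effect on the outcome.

p₁ = P(outcome | exposed) = 371/796 = 0.46608
p₀ = P(outcome | unexposed) = 434/3035 = 0.143
PN = (p₁ − p₀)/p₁ = (0.46608 − 0.143) / 0.46608 ≈ 0.69319.
Attributable cases ≈ PN × (exposed cases) = 0.69319 × 371 ≈ 257.17.

about 257 cases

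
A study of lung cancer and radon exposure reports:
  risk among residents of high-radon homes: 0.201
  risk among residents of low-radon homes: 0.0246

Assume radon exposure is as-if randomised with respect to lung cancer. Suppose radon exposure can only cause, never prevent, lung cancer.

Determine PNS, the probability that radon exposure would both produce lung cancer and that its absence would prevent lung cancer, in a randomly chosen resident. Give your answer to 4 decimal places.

Let p₁ = 0.201, p₀ = 0.0246.
Under exogeneity and monotonicity, PNS = p₁ − p₀.
PNS = 0.201 − 0.0246 = 0.1764

PNS ≈ 0.1764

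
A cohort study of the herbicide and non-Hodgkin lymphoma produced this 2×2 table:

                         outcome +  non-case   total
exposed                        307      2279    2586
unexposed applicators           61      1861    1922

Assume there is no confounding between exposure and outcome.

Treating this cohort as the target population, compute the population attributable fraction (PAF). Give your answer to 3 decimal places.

PAF ≈ 0.611

p₁ = P(outcome | exposed) = 307/2586 = 0.11872
p₀ = P(outcome | unexposed) = 61/1922 = 0.031738
Exposure prevalence π = 2586/4508 = 0.57365; overall risk P(Y=1) = 0.081633.
Under exogeneity, PAF = [P(Y=1) − p₀]/P(Y=1).
PAF = (0.081633 − 0.031738) / 0.081633 ≈ 0.6112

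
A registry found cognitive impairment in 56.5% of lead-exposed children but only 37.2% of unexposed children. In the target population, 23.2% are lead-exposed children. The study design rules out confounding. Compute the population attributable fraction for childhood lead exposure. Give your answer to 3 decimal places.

PAF ≈ 0.107

p₁ = 0.565, p₀ = 0.372.
Overall risk P(Y=1) = π·p₁ + (1−π)·p₀ = 0.232×0.565 + 0.768×0.372 = 0.41678.
Under exogeneity, PAF = [P(Y=1) − p₀] / P(Y=1).
PAF = (0.41678 − 0.372) / 0.41678 ≈ 0.1074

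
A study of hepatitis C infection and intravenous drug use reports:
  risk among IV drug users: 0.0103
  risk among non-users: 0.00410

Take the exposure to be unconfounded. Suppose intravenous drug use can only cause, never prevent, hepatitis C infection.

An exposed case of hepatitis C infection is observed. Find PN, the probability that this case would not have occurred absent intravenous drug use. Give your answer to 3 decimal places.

PN ≈ 0.602

Let p₁ = 0.0103, p₀ = 0.0041.
Under exogeneity and monotonicity, PN = (p₁ − p₀) / p₁.
PN = (0.0103 − 0.0041) / 0.0103 = 0.0062 / 0.0103 ≈ 0.6019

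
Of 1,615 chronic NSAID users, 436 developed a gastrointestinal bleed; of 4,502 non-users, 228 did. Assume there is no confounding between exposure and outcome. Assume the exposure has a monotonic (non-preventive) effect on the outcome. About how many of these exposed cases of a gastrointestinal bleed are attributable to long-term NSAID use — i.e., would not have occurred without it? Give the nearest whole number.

p₁ = P(outcome | exposed) = 436/1615 = 0.26997
p₀ = P(outcome | unexposed) = 228/4502 = 0.050644
PN = (p₁ − p₀)/p₁ = (0.26997 − 0.050644) / 0.26997 ≈ 0.81241.
Attributable cases ≈ PN × (exposed cases) = 0.81241 × 436 ≈ 354.21.

about 354 cases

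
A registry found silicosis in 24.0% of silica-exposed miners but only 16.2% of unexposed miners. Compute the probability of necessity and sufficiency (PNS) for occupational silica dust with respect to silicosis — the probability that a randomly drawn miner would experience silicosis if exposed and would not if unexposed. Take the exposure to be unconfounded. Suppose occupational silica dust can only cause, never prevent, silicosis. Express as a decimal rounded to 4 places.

p₁ = 0.24, p₀ = 0.162.
Under exogeneity and monotonicity, PNS = p₁ − p₀.
PNS = 0.24 − 0.162 = 0.078

PNS ≈ 0.0780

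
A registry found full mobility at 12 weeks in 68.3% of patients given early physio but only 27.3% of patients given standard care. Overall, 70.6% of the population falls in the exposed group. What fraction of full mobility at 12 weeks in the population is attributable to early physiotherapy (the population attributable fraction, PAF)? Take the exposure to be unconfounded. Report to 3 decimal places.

PAF ≈ 0.515

p₁ = 0.683, p₀ = 0.273.
Overall risk P(Y=1) = π·p₁ + (1−π)·p₀ = 0.706×0.683 + 0.294×0.273 = 0.56246.
Under exogeneity, PAF = [P(Y=1) − p₀] / P(Y=1).
PAF = (0.56246 − 0.273) / 0.56246 ≈ 0.5146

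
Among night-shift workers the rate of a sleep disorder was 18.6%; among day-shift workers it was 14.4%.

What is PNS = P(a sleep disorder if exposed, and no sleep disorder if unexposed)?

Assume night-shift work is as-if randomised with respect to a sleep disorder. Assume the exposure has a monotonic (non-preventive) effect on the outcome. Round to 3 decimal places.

PNS ≈ 0.042

p₁ = 0.186, p₀ = 0.144.
Under exogeneity and monotonicity, PNS = p₁ − p₀.
PNS = 0.186 − 0.144 = 0.042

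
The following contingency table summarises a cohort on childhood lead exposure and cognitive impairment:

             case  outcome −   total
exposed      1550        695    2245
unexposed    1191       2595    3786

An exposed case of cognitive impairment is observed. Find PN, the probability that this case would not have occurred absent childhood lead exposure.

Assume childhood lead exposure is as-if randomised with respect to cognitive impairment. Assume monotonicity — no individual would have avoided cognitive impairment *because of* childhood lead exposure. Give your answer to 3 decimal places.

PN ≈ 0.544

p₁ = P(outcome | exposed) = 1550/2245 = 0.69042
p₀ = P(outcome | unexposed) = 1191/3786 = 0.31458
Under exogeneity and monotonicity, PN = (p₁ − p₀)/p₁.
PN = (0.69042 − 0.31458) / 0.69042 ≈ 0.5444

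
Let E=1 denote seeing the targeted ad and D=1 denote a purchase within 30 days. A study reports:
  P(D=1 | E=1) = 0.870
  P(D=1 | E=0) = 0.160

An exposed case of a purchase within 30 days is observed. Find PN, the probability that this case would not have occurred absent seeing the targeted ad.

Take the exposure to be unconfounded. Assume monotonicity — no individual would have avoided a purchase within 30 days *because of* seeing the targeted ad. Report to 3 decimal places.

Let p₁ = 0.87, p₀ = 0.16.
Under exogeneity and monotonicity, PN = (p₁ − p₀) / p₁.
PN = (0.87 − 0.16) / 0.87 = 0.71 / 0.87 ≈ 0.8161

PN ≈ 0.816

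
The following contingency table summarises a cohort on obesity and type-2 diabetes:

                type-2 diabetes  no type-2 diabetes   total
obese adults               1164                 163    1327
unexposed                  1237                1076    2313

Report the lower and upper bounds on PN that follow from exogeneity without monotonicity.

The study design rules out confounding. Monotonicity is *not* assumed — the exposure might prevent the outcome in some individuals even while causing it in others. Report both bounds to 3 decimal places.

0.390 ≤ PN ≤ 0.530

p₁ = P(outcome | exposed) = 1164/1327 = 0.87717
p₀ = P(outcome | unexposed) = 1237/2313 = 0.5348
Under exogeneity alone the bounds on PN are max{0,(p₁−p₀)/p₁} ≤ PN ≤ min{1,(1−p₀)/p₁}.
  lower = (p₁ − p₀)/p₁ = 0.34236 / 0.87717 ≈ 0.3903
  upper = min{1, (1 − p₀)/p₁} = 0.4652 / 0.87717 ≈ 0.5303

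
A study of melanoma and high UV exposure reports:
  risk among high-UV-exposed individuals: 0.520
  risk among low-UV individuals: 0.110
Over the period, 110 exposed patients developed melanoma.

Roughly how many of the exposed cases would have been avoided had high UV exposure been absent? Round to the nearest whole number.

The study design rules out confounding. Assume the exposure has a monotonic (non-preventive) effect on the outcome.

about 87 cases

Let p₁ = 0.52, p₀ = 0.11.
PN = (p₁ − p₀)/p₁ = (0.52 − 0.11) / 0.52 ≈ 0.78846.
Attributable cases ≈ PN × (exposed cases) = 0.78846 × 110 ≈ 86.73.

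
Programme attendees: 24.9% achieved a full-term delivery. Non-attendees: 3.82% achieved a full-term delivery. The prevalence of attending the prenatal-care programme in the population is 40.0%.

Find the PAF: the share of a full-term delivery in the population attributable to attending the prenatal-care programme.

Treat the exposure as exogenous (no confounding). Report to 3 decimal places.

p₁ = 0.249, p₀ = 0.0382.
Overall risk P(Y=1) = π·p₁ + (1−π)·p₀ = 0.4×0.249 + 0.6×0.0382 = 0.12252.
Under exogeneity, PAF = [P(Y=1) − p₀] / P(Y=1).
PAF = (0.12252 − 0.0382) / 0.12252 ≈ 0.6882

PAF ≈ 0.688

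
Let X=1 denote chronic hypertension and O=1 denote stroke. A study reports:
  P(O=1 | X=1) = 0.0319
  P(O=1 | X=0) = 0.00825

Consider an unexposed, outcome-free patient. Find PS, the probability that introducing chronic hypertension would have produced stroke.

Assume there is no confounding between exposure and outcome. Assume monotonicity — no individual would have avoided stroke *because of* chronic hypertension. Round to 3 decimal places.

Let p₁ = 0.0319, p₀ = 0.00825.
Under exogeneity and monotonicity, PS = (p₁ − p₀) / (1 − p₀).
PS = (0.0319 − 0.00825) / (1 − 0.00825) = 0.02365 / 0.99175 ≈ 0.0238

PS ≈ 0.024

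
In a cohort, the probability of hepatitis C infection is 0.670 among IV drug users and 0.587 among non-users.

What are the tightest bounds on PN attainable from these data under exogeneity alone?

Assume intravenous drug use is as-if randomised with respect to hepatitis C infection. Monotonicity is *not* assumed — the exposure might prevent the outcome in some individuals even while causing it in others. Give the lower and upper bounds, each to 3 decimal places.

0.124 ≤ PN ≤ 0.616

Let p₁ = 0.67, p₀ = 0.587.
Under exogeneity alone the bounds on PN are max{0,(p₁−p₀)/p₁} ≤ PN ≤ min{1,(1−p₀)/p₁}.
  lower = (p₁ − p₀)/p₁ = 0.083 / 0.67 ≈ 0.1239
  upper = min{1, (1 − p₀)/p₁} = 0.413 / 0.67 ≈ 0.6164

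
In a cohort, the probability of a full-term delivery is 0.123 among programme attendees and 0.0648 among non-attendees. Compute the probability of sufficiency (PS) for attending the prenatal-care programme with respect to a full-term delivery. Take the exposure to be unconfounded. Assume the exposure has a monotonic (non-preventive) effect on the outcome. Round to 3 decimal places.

Let p₁ = 0.123, p₀ = 0.0648.
Under exogeneity and monotonicity, PS = (p₁ − p₀) / (1 − p₀).
PS = (0.123 − 0.0648) / (1 − 0.0648) = 0.0582 / 0.9352 ≈ 0.0622

PS ≈ 0.062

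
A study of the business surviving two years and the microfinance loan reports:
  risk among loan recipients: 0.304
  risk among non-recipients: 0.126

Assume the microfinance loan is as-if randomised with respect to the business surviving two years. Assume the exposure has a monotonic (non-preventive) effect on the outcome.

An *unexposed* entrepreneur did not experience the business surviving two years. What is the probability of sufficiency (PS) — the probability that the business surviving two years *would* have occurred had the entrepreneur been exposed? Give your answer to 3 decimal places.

PS ≈ 0.204

Let p₁ = 0.304, p₀ = 0.126.
Under exogeneity and monotonicity, PS = (p₁ − p₀) / (1 − p₀).
PS = (0.304 − 0.126) / (1 − 0.126) = 0.178 / 0.874 ≈ 0.2037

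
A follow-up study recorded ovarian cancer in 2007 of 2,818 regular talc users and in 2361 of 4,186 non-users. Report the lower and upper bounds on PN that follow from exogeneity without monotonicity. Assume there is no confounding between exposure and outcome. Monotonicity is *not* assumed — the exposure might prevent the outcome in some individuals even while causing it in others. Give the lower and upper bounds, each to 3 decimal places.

0.208 ≤ PN ≤ 0.612

p₁ = P(outcome | exposed) = 2007/2818 = 0.71221
p₀ = P(outcome | unexposed) = 2361/4186 = 0.56402
Under exogeneity alone the bounds on PN are max{0,(p₁−p₀)/p₁} ≤ PN ≤ min{1,(1−p₀)/p₁}.
  lower = (p₁ − p₀)/p₁ = 0.14818 / 0.71221 ≈ 0.2081
  upper = min{1, (1 − p₀)/p₁} = 0.43598 / 0.71221 ≈ 0.6121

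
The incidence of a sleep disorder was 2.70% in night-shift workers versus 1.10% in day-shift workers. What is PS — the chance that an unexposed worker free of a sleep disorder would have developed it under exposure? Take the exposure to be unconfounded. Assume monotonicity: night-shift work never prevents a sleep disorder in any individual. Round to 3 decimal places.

PS ≈ 0.016

p₁ = 0.027, p₀ = 0.011.
Under exogeneity and monotonicity, PS = (p₁ − p₀) / (1 − p₀).
PS = (0.027 − 0.011) / (1 − 0.011) = 0.016 / 0.989 ≈ 0.0162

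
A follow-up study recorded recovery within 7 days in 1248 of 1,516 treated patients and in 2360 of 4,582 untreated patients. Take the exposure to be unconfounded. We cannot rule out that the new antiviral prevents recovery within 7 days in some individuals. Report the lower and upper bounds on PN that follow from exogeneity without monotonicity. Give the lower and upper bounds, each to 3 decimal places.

p₁ = P(outcome | exposed) = 1248/1516 = 0.82322
p₀ = P(outcome | unexposed) = 2360/4582 = 0.51506
Under exogeneity alone the bounds on PN are max{0,(p₁−p₀)/p₁} ≤ PN ≤ min{1,(1−p₀)/p₁}.
  lower = (p₁ − p₀)/p₁ = 0.30816 / 0.82322 ≈ 0.3743
  upper = min{1, (1 − p₀)/p₁} = 0.48494 / 0.82322 ≈ 0.5891

0.374 ≤ PN ≤ 0.589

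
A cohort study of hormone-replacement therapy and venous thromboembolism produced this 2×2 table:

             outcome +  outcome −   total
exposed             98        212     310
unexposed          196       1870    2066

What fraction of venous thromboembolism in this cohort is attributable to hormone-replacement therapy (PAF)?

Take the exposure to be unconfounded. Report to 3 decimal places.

PAF ≈ 0.233

p₁ = P(outcome | exposed) = 98/310 = 0.31613
p₀ = P(outcome | unexposed) = 196/2066 = 0.094869
Exposure prevalence π = 310/2376 = 0.13047; overall risk P(Y=1) = 0.12374.
Under exogeneity, PAF = [P(Y=1) − p₀]/P(Y=1).
PAF = (0.12374 − 0.094869) / 0.12374 ≈ 0.2333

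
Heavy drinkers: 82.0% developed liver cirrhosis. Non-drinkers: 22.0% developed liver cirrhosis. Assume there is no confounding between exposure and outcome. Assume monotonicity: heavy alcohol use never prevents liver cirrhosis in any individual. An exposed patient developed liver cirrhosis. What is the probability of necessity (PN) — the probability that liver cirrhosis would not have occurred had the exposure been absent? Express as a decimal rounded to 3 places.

p₁ = 0.82, p₀ = 0.22.
Under exogeneity and monotonicity, PN = (p₁ − p₀) / p₁.
PN = (0.82 − 0.22) / 0.82 = 0.6 / 0.82 ≈ 0.7317

PN ≈ 0.732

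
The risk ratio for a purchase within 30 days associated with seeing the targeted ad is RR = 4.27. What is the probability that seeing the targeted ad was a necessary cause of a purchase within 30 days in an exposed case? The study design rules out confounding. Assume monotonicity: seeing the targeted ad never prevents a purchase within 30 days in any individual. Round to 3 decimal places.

PN ≈ 0.766

Under exogeneity and monotonicity, PN = (RR − 1) / RR = 1 − 1/RR.
PN = (4.27 − 1) / 4.27 = 3.27 / 4.27 ≈ 0.7658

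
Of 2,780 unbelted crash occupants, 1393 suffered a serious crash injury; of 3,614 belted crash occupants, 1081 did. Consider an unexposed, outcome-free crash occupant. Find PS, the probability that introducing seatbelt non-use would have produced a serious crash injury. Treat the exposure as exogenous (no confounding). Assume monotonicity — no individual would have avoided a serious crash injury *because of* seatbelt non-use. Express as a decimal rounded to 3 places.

p₁ = P(outcome | exposed) = 1393/2780 = 0.50108
p₀ = P(outcome | unexposed) = 1081/3614 = 0.29911
Under exogeneity and monotonicity, PS = (p₁ − p₀) / (1 − p₀).
PS = (0.50108 − 0.29911) / (1 − 0.29911) = 0.20196 / 0.70089 ≈ 0.2882

PS ≈ 0.288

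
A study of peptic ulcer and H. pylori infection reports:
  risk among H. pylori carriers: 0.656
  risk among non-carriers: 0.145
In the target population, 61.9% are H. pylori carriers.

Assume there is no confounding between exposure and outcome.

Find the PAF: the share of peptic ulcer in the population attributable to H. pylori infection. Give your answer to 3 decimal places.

PAF ≈ 0.686

Let p₁ = 0.656, p₀ = 0.145.
Overall risk P(Y=1) = π·p₁ + (1−π)·p₀ = 0.619×0.656 + 0.381×0.145 = 0.46131.
Under exogeneity, PAF = [P(Y=1) − p₀] / P(Y=1).
PAF = (0.46131 − 0.145) / 0.46131 ≈ 0.6857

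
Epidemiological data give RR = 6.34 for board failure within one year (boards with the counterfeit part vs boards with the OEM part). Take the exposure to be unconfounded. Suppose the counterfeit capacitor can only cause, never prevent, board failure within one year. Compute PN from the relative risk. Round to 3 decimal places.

Under exogeneity and monotonicity, PN = (RR − 1) / RR = 1 − 1/RR.
PN = (6.34 − 1) / 6.34 = 5.34 / 6.34 ≈ 0.8423

PN ≈ 0.842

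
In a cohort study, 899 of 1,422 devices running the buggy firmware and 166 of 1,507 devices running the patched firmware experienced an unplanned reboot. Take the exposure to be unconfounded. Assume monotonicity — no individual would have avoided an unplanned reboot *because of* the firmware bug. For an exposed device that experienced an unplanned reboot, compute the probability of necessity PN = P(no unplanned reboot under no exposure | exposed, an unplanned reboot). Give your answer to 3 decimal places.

p₁ = P(outcome | exposed) = 899/1422 = 0.63221
p₀ = P(outcome | unexposed) = 166/1507 = 0.11015
Under exogeneity and monotonicity, PN = (p₁ − p₀) / p₁.
PN = (0.63221 − 0.11015) / 0.63221 = 0.52206 / 0.63221 ≈ 0.8258

PN ≈ 0.826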